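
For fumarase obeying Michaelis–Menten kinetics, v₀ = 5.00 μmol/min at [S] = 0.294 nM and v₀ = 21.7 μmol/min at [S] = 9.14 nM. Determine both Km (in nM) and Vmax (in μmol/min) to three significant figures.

In reciprocal form, 1/v = (Km/Vmax)·(1/[S]) + 1/Vmax. The two points give (1/[S], 1/v) = (3.401, 0.2000) and (0.1094, 0.04608).
Slope = (0.2000 − 0.04608)/(3.401 − 0.1094) = 0.04676; intercept = 0.2000 − 0.04676×3.401 = 0.04097.
Vmax = 1/intercept = 24.4 μmol/min; Km = slope × Vmax = 0.04676 × 24.4 = 1.14 nM.

Km = 1.14 nM; Vmax = 24.4 μmol/min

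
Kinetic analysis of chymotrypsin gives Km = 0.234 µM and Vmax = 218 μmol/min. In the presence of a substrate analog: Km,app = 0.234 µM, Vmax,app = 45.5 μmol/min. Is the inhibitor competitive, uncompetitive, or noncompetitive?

noncompetitive

Vmax decreases (218 → 45.5 μmol/min) while Km is unchanged — pure noncompetitive inhibition.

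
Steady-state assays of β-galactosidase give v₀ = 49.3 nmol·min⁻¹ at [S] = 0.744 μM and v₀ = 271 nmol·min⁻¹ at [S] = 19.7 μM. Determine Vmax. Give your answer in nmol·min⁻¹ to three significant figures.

From v = Vmax[S]/(Km+[S]), each point gives Vmax = v(Km+[S])/[S].
Equating: 49.3(Km+0.744)/0.744 = 271(Km+19.7)/19.7.
66.26·Km + 49.3 = 13.76·Km + 271, so (66.26 − 13.76)·Km = 271 − 49.3.
Km = 221.7/52.51 = 4.22 μM; then Vmax = 49.3(4.22+0.744)/0.744 = 329 nmol·min⁻¹.

329 nmol·min⁻¹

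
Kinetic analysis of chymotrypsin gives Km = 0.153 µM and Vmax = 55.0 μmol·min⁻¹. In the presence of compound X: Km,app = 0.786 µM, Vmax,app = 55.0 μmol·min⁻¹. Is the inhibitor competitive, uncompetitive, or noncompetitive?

competitive

Km increases (0.153 → 0.786 µM) while Vmax is unchanged — the hallmark of competitive inhibition.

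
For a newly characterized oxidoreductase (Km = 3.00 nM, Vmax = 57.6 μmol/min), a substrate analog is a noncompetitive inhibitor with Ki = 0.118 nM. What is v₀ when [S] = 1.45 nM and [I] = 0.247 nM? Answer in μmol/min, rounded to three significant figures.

6.07 μmol/min

α = 1 + [I]/Ki = 1 + 0.247/0.118 = 3.093.
For a noncompetitive inhibitor, Vmax is reduced to Vmax/α while Km is unchanged: Km,app = 3.00 nM, Vmax,app = 18.6 μmol/min.
v = Vmax,app·[S]/(Km,app + [S]) = 18.6 × 1.45/(3.00 + 1.45) = 6.07 μmol/min.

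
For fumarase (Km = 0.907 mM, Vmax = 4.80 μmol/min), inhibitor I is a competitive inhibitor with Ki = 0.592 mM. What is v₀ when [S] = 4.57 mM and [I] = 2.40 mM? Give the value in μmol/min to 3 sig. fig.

With α = 1 + [I]/Ki = 1 + 2.40/0.592 = 5.054, the competitive rate law is v = Vmax[S] / (αKm + [S]).
v = 4.80×4.57 / (5.054×0.907 + 4.57) = 21.94/9.154 = 2.40 μmol/min.

2.40 μmol/min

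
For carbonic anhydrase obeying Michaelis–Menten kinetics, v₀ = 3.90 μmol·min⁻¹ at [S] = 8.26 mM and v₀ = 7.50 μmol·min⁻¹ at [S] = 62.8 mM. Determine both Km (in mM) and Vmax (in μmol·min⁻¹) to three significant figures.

Km = 10.2 mM; Vmax = 8.72 μmol·min⁻¹

From v = Vmax[S]/(Km+[S]), each point gives Vmax = v(Km+[S])/[S].
Equating: 3.90(Km+8.26)/8.26 = 7.50(Km+62.8)/62.8.
0.4722·Km + 3.90 = 0.1194·Km + 7.50, so (0.4722 − 0.1194)·Km = 7.50 − 3.90.
Km = 3.600/0.3527 = 10.2 mM; then Vmax = 3.90(10.2+8.26)/8.26 = 8.72 μmol·min⁻¹.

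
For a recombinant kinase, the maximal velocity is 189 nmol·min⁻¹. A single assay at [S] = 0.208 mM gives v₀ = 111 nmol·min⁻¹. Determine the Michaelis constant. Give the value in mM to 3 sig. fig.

0.146 mM

From v = Vmax[S]/(Km+[S]), Km = [S](Vmax − v)/v.
Km = 0.208 × (189 − 111) / 111 = 16.22/111 = 0.146 mM.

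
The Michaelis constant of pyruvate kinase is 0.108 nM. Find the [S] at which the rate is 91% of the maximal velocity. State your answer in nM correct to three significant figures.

v/Vmax = [S]/(Km+[S]) = 0.91, so [S] = Km·0.91/(1 − 0.91) = 0.108 × 10.11.
[S] = 1.09 nM.

1.09 nM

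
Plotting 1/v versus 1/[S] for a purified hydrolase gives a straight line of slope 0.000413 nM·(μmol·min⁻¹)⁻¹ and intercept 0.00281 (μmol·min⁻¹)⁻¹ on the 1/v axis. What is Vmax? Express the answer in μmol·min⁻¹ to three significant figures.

The y-intercept of a Lineweaver–Burk plot equals 1/Vmax, so Vmax = 1/0.00281 = 356 μmol·min⁻¹.

356 μmol·min⁻¹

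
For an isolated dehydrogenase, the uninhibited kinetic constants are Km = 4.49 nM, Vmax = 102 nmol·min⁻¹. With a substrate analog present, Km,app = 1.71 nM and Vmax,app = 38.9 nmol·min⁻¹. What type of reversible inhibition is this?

uncompetitive

Both Km and Vmax decrease by the same factor (~2.62-fold) — characteristic of uncompetitive inhibition.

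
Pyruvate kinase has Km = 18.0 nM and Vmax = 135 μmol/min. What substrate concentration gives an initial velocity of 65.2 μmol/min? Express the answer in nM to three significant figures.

16.8 nM

Rearranging v = Vmax[S]/(Km+[S]) gives [S] = Km·v/(Vmax − v).
[S] = 18.0 × 65.2 / (135 − 65.2) = 1174/69.80 = 16.8 nM.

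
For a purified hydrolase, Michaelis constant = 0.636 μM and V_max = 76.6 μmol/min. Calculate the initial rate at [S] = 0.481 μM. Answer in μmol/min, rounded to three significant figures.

v = Vmax·[S]/(Km + [S]) = 76.6 × 0.481 / (0.636 + 0.481)
  = 36.84 / 1.117 = 33.0 μmol/min.

33.0 μmol/min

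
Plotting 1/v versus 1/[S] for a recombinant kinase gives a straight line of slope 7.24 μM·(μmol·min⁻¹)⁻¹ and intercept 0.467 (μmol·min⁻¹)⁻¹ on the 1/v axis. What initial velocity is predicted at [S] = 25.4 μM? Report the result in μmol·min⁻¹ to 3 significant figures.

The y-intercept is 1/Vmax, so Vmax = 1/0.467 = 2.14 μmol·min⁻¹.
The slope is Km/Vmax, so Km = 7.24 × 2.14 = 15.5 μM.
Then v = 2.14 × 25.4/(15.5 + 25.4) = 1.33 μmol·min⁻¹.

1.33 μmol·min⁻¹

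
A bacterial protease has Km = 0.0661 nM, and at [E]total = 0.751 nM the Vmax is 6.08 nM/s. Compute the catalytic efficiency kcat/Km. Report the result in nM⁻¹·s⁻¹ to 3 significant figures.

122 nM⁻¹·s⁻¹

kcat = Vmax/[E]total = 6.08/0.751 = 8.10 s⁻¹.
kcat/Km = 8.10/0.0661 = 122 nM⁻¹·s⁻¹.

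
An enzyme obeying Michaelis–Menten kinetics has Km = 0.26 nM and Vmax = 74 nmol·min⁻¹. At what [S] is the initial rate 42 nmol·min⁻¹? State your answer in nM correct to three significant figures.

Rearranging v = Vmax[S]/(Km+[S]) gives [S] = Km·v/(Vmax − v).
[S] = 0.26 × 42 / (74 − 42) = 10.92/32.00 = 0.341 nM.

0.341 nM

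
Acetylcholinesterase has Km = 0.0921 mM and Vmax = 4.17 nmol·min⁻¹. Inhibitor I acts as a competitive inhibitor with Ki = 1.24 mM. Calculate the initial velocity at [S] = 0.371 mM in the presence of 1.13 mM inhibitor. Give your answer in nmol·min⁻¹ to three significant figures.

With α = 1 + [I]/Ki = 1 + 1.13/1.24 = 1.911, the competitive rate law is v = Vmax[S] / (αKm + [S]).
v = 4.17×0.371 / (1.911×0.0921 + 0.371) = 1.547/0.5470 = 2.83 nmol·min⁻¹.

2.83 nmol·min⁻¹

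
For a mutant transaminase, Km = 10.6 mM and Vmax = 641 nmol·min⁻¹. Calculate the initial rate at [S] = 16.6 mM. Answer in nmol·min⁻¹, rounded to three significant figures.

391 nmol·min⁻¹

[S]/(Km+[S]) = 16.6/27.20 = 0.6103, the fractional saturation.
v = 0.6103 × Vmax = 0.6103 × 641 = 391 nmol·min⁻¹.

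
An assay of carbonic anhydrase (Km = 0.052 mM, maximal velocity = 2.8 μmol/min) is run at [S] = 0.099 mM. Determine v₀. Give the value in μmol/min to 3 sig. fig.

1.84 μmol/min

v = Vmax·[S]/(Km + [S]) = 2.8 × 0.099 / (0.052 + 0.099)
  = 0.2772 / 0.1510 = 1.84 μmol/min.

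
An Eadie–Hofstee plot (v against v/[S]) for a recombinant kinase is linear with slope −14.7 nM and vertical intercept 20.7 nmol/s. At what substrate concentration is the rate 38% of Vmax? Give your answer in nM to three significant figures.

9.01 nM

The Eadie–Hofstee slope gives Km = 14.7 nM (slope = −Km).
v/Vmax = [S]/(Km+[S]) = 0.38 ⇒ [S] = Km·0.38/(1−0.38) = 14.7 × 0.6129 = 9.01 nM.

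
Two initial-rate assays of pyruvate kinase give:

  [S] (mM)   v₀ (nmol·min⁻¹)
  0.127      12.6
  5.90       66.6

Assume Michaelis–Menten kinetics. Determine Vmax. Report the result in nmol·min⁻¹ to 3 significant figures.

From v = Vmax[S]/(Km+[S]), each point gives Vmax = v(Km+[S])/[S].
Equating: 12.6(Km+0.127)/0.127 = 66.6(Km+5.90)/5.90.
99.21·Km + 12.6 = 11.29·Km + 66.6, so (99.21 − 11.29)·Km = 66.6 − 12.6.
Km = 54.00/87.92 = 0.614 mM; then Vmax = 12.6(0.614+0.127)/0.127 = 73.5 nmol·min⁻¹.

73.5 nmol·min⁻¹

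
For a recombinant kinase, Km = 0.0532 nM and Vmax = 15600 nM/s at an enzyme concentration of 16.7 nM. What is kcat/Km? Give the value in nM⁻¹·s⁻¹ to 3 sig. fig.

17600 nM⁻¹·s⁻¹

kcat = Vmax/[E]total = 15600/16.7 = 934 s⁻¹.
kcat/Km = 934/0.0532 = 17600 nM⁻¹·s⁻¹.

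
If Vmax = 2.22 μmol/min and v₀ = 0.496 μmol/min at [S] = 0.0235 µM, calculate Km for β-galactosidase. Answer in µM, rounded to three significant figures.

From v = Vmax[S]/(Km+[S]), Km = [S](Vmax − v)/v.
Km = 0.0235 × (2.22 − 0.496) / 0.496 = 0.04051/0.496 = 0.0817 µM.

0.0817 µM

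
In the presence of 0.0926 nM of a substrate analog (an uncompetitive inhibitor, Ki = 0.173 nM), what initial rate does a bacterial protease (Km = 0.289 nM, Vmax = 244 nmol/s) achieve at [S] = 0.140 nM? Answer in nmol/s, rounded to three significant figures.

67.8 nmol/s

With α = 1 + [I]/Ki = 1 + 0.0926/0.173 = 1.535, the uncompetitive rate law is v = (Vmax/α)·[S] / (Km/α + [S]).
v = (244/1.535)×0.140 / (0.289/1.535 + 0.140) = 22.25/0.3282 = 67.8 nmol/s.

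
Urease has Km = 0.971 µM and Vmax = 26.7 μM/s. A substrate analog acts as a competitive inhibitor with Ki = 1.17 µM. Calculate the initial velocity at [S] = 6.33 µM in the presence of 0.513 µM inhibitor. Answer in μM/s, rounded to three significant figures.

α = 1 + [I]/Ki = 1 + 0.513/1.17 = 1.438.
For a competitive inhibitor, Vmax is unchanged and the apparent Km becomes α·Km: Km,app = 1.40 µM, Vmax,app = 26.7 μM/s.
v = Vmax,app·[S]/(Km,app + [S]) = 26.7 × 6.33/(1.40 + 6.33) = 21.9 μM/s.

21.9 μM/s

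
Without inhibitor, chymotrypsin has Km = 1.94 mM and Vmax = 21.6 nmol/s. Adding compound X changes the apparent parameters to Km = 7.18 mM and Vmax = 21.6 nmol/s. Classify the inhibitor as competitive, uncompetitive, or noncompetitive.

competitive

Km increases (1.94 → 7.18 mM) while Vmax is unchanged — the hallmark of competitive inhibition.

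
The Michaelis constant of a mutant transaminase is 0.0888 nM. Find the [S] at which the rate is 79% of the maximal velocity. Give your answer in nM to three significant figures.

0.334 nM

v/Vmax = [S]/(Km+[S]) = 0.79, so [S] = Km·0.79/(1 − 0.79) = 0.0888 × 3.762.
[S] = 0.334 nM.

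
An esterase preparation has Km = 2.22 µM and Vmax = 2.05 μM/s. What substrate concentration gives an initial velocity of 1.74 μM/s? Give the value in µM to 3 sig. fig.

Rearranging v = Vmax[S]/(Km+[S]) gives [S] = Km·v/(Vmax − v).
[S] = 2.22 × 1.74 / (2.05 − 1.74) = 3.863/0.3100 = 12.5 µM.

12.5 µM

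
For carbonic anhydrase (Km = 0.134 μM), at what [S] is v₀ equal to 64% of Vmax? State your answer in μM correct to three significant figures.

v/Vmax = [S]/(Km+[S]) = 0.64, so [S] = Km·0.64/(1 − 0.64) = 0.134 × 1.778.
[S] = 0.238 μM.

0.238 μM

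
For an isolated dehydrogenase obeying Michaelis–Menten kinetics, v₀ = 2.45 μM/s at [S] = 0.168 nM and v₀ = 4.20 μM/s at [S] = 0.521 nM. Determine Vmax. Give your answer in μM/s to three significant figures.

6.36 μM/s

In reciprocal form, 1/v = (Km/Vmax)·(1/[S]) + 1/Vmax. The two points give (1/[S], 1/v) = (5.952, 0.4082) and (1.919, 0.2381).
Slope = (0.4082 − 0.2381)/(5.952 − 1.919) = 0.04217; intercept = 0.4082 − 0.04217×5.952 = 0.1572.
Vmax = 1/intercept = 6.36 μM/s; Km = slope × Vmax = 0.04217 × 6.36 = 0.268 nM.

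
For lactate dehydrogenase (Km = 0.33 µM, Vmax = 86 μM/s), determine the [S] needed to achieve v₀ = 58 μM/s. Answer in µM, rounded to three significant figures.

The required fractional saturation is v/Vmax = 58/86 = 0.6744.
Then [S]/(Km+[S]) = 0.6744 ⇒ [S] = 0.33 × 0.6744/(1 − 0.6744) = 0.684 µM.

0.684 µM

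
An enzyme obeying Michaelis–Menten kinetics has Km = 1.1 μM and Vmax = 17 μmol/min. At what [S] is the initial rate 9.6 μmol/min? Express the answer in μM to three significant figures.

1.43 μM

Rearranging v = Vmax[S]/(Km+[S]) gives [S] = Km·v/(Vmax − v).
[S] = 1.1 × 9.6 / (17 − 9.6) = 10.56/7.400 = 1.43 μM.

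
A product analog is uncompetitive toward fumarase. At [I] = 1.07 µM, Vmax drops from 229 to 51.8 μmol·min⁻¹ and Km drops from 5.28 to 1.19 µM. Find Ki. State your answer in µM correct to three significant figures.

0.313 µM

Uncompetitive: Vmax,app = Vmax/α (and Km,app = Km/α) with α = 1 + [I]/Ki.
α = Vmax/Vmax,app = 229/51.8 = 4.421.
Since α = 1 + [I]/Ki, [I]/Ki = 4.421 − 1 = 3.421 and Ki = 1.07/3.421 = 0.313 µM.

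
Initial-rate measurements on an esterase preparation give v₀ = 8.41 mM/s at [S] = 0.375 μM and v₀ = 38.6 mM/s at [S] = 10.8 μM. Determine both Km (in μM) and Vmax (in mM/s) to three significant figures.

In reciprocal form, 1/v = (Km/Vmax)·(1/[S]) + 1/Vmax. The two points give (1/[S], 1/v) = (2.667, 0.1189) and (0.09259, 0.02591).
Slope = (0.1189 − 0.02591)/(2.667 − 0.09259) = 0.03613; intercept = 0.1189 − 0.03613×2.667 = 0.02256.
Vmax = 1/intercept = 44.3 mM/s; Km = slope × Vmax = 0.03613 × 44.3 = 1.60 μM.

Km = 1.60 μM; Vmax = 44.3 mM/s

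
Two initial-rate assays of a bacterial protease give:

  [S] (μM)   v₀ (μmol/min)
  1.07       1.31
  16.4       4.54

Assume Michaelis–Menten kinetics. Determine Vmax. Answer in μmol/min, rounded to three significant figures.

In reciprocal form, 1/v = (Km/Vmax)·(1/[S]) + 1/Vmax. The two points give (1/[S], 1/v) = (0.9346, 0.7634) and (0.06098, 0.2203).
Slope = (0.7634 − 0.2203)/(0.9346 − 0.06098) = 0.6217; intercept = 0.7634 − 0.6217×0.9346 = 0.1824.
Vmax = 1/intercept = 5.48 μmol/min; Km = slope × Vmax = 0.6217 × 5.48 = 3.41 μM.

5.48 μmol/min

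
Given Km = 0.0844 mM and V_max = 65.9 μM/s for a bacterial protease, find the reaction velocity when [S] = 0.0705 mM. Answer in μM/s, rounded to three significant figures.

[S]/(Km+[S]) = 0.0705/0.1549 = 0.4551, the fractional saturation.
v = 0.4551 × Vmax = 0.4551 × 65.9 = 30.0 μM/s.

30.0 μM/s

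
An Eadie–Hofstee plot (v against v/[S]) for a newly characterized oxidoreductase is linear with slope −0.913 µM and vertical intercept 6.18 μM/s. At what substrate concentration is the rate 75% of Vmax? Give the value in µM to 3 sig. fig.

The Eadie–Hofstee slope gives Km = 0.913 µM (slope = −Km).
v/Vmax = [S]/(Km+[S]) = 0.75 ⇒ [S] = Km·0.75/(1−0.75) = 0.913 × 3.000 = 2.74 µM.

2.74 µM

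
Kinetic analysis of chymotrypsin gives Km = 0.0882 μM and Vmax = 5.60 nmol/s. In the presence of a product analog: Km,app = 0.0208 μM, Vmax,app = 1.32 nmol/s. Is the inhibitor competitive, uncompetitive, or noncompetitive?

Both Km and Vmax decrease by the same factor (~4.24-fold) — characteristic of uncompetitive inhibition.

uncompetitive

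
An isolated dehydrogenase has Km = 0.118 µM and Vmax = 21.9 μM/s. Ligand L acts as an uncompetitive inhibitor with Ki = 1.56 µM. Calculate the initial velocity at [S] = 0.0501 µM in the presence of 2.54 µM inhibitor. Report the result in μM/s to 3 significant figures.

4.39 μM/s

α = 1 + [I]/Ki = 1 + 2.54/1.56 = 2.628.
For an uncompetitive inhibitor, both parameters are divided by α, giving Vmax/α and Km/α: Km,app = 0.0449 µM, Vmax,app = 8.33 μM/s.
v = Vmax,app·[S]/(Km,app + [S]) = 8.33 × 0.0501/(0.0449 + 0.0501) = 4.39 μM/s.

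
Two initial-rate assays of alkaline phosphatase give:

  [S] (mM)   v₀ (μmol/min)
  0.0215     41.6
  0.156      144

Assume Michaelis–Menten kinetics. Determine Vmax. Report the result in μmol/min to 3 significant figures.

237 μmol/min

In reciprocal form, 1/v = (Km/Vmax)·(1/[S]) + 1/Vmax. The two points give (1/[S], 1/v) = (46.51, 0.02404) and (6.410, 0.006944).
Slope = (0.02404 − 0.006944)/(46.51 − 6.410) = 0.0004263; intercept = 0.02404 − 0.0004263×46.51 = 0.004212.
Vmax = 1/intercept = 237 μmol/min; Km = slope × Vmax = 0.0004263 × 237 = 0.101 mM.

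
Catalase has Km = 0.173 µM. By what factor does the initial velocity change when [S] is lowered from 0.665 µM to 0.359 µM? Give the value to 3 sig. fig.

Since Vmax cancels, v₂/v₁ = [S]₂(Km+[S]₁) / [S]₁(Km+[S]₂).
= 0.359×(0.173+0.665) / (0.665×(0.173+0.359)) = 0.3008/0.3538 = 0.850.

0.850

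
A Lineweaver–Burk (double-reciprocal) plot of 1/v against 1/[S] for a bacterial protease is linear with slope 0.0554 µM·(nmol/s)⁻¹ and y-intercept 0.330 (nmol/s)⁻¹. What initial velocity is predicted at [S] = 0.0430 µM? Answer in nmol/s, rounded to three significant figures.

0.618 nmol/s

The y-intercept is 1/Vmax, so Vmax = 1/0.330 = 3.03 nmol/s.
The slope is Km/Vmax, so Km = 0.0554 × 3.03 = 0.168 µM.
Then v = 3.03 × 0.0430/(0.168 + 0.0430) = 0.618 nmol/s.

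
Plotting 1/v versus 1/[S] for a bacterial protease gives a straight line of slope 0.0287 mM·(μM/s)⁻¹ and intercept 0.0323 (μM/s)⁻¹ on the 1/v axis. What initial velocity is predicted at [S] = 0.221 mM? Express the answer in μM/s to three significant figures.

6.17 μM/s

The y-intercept is 1/Vmax, so Vmax = 1/0.0323 = 31.0 μM/s.
The slope is Km/Vmax, so Km = 0.0287 × 31.0 = 0.889 mM.
Then v = 31.0 × 0.221/(0.889 + 0.221) = 6.17 μM/s.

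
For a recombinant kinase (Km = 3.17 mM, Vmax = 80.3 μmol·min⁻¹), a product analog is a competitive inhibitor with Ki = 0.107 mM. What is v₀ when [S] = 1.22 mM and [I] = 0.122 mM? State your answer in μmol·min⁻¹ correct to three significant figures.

12.2 μmol·min⁻¹

With α = 1 + [I]/Ki = 1 + 0.122/0.107 = 2.140, the competitive rate law is v = Vmax[S] / (αKm + [S]).
v = 80.3×1.22 / (2.140×3.17 + 1.22) = 97.97/8.004 = 12.2 μmol·min⁻¹.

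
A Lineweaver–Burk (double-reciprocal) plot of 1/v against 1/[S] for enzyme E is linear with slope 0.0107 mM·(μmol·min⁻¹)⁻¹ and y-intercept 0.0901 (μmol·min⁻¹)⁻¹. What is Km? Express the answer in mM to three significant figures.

0.119 mM

y-intercept = 1/Vmax ⇒ Vmax = 11.1 μmol·min⁻¹; slope = Km/Vmax ⇒ Km = slope × Vmax.
Km = 0.0107 × 11.1 = 0.119 mM.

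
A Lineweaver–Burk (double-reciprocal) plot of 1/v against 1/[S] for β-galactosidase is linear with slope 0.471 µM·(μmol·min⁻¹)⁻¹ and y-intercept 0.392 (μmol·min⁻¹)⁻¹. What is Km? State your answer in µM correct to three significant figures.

1.20 µM

y-intercept = 1/Vmax ⇒ Vmax = 2.55 μmol·min⁻¹; slope = Km/Vmax ⇒ Km = slope × Vmax.
Km = 0.471 × 2.55 = 1.20 µM.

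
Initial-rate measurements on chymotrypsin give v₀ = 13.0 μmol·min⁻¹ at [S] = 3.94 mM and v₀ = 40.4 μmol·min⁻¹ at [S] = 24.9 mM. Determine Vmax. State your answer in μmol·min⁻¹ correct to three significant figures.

From v = Vmax[S]/(Km+[S]), each point gives Vmax = v(Km+[S])/[S].
Equating: 13.0(Km+3.94)/3.94 = 40.4(Km+24.9)/24.9.
3.299·Km + 13.0 = 1.622·Km + 40.4, so (3.299 − 1.622)·Km = 40.4 − 13.0.
Km = 27.40/1.677 = 16.3 mM; then Vmax = 13.0(16.3+3.94)/3.94 = 66.9 μmol·min⁻¹.

66.9 μmol·min⁻¹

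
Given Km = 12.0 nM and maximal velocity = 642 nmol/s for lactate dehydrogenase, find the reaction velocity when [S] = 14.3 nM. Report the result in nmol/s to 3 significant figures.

349 nmol/s

[S]/(Km+[S]) = 14.3/26.30 = 0.5437, the fractional saturation.
v = 0.5437 × Vmax = 0.5437 × 642 = 349 nmol/s.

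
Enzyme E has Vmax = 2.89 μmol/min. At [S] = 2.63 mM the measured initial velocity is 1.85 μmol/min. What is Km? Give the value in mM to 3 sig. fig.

v/Vmax = 1.85/2.89 = 0.6401 = [S]/(Km+[S]).
So Km + [S] = [S]/0.6401 = 4.108 mM, giving Km = 4.108 − 2.63 = 1.48 mM.

1.48 mM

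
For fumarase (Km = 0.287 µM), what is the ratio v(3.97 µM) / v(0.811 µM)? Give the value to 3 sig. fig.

1.26

The fractional saturations are [S]/(Km+[S]) = 0.811/1.098 = 0.7386 and 3.97/4.257 = 0.9326.
v₂/v₁ is just their ratio: 0.9326/0.7386 = 1.26.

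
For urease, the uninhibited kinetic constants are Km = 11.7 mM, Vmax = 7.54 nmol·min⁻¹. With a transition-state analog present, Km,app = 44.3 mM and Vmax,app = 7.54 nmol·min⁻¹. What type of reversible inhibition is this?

Km increases (11.7 → 44.3 mM) while Vmax is unchanged — the hallmark of competitive inhibition.

competitive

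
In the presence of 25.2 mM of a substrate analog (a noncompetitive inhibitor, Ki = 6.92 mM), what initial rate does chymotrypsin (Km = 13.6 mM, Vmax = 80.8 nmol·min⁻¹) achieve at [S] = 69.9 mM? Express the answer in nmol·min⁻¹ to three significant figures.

14.6 nmol·min⁻¹

With α = 1 + [I]/Ki = 1 + 25.2/6.92 = 4.642, the noncompetitive rate law is v = (Vmax/α)·[S] / (Km + [S]).
v = (80.8/4.642)×69.9 / (13.6 + 69.9) = 1217/83.50 = 14.6 nmol·min⁻¹.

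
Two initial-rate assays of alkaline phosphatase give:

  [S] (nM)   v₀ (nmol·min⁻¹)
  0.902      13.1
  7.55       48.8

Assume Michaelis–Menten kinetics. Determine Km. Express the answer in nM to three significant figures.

4.43 nM

In reciprocal form, 1/v = (Km/Vmax)·(1/[S]) + 1/Vmax. The two points give (1/[S], 1/v) = (1.109, 0.07634) and (0.1325, 0.02049).
Slope = (0.07634 − 0.02049)/(1.109 − 0.1325) = 0.05721; intercept = 0.07634 − 0.05721×1.109 = 0.01291.
Vmax = 1/intercept = 77.4 nmol·min⁻¹; Km = slope × Vmax = 0.05721 × 77.4 = 4.43 nM.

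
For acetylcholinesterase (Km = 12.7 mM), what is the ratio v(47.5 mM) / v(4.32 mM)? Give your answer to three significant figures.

3.11

The fractional saturations are [S]/(Km+[S]) = 4.32/17.02 = 0.2538 and 47.5/60.20 = 0.7890.
v₂/v₁ is just their ratio: 0.7890/0.2538 = 3.11.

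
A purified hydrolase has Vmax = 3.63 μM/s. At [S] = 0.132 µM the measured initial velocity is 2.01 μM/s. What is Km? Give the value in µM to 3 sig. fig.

0.106 µM

v/Vmax = 2.01/3.63 = 0.5537 = [S]/(Km+[S]).
So Km + [S] = [S]/0.5537 = 0.2384 µM, giving Km = 0.2384 − 0.132 = 0.106 µM.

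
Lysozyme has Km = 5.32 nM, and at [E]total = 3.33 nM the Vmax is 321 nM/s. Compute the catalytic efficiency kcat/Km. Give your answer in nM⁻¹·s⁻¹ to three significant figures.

kcat = Vmax/[E]total = 321/3.33 = 96.4 s⁻¹.
kcat/Km = 96.4/5.32 = 18.1 nM⁻¹·s⁻¹.

18.1 nM⁻¹·s⁻¹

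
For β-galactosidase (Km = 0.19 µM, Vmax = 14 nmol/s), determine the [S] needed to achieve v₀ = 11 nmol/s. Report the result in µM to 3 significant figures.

Rearranging v = Vmax[S]/(Km+[S]) gives [S] = Km·v/(Vmax − v).
[S] = 0.19 × 11 / (14 − 11) = 2.090/3.000 = 0.697 µM.

0.697 µM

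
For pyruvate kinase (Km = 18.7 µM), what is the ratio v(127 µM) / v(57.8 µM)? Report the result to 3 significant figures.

The fractional saturations are [S]/(Km+[S]) = 57.8/76.50 = 0.7556 and 127/145.7 = 0.8717.
v₂/v₁ is just their ratio: 0.8717/0.7556 = 1.15.

1.15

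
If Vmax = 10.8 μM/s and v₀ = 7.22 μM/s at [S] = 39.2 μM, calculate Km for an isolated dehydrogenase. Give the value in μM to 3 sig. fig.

From v = Vmax[S]/(Km+[S]), Km = [S](Vmax − v)/v.
Km = 39.2 × (10.8 − 7.22) / 7.22 = 140.3/7.22 = 19.4 μM.

19.4 μM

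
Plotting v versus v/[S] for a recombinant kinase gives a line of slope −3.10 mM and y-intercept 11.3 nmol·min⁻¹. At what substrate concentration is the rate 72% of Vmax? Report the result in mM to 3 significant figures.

The Eadie–Hofstee slope gives Km = 3.10 mM (slope = −Km).
v/Vmax = [S]/(Km+[S]) = 0.72 ⇒ [S] = Km·0.72/(1−0.72) = 3.10 × 2.571 = 7.97 mM.

7.97 mM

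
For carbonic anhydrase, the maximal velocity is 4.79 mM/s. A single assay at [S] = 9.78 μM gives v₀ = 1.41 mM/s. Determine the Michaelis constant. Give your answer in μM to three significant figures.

23.4 μM

v/Vmax = 1.41/4.79 = 0.2944 = [S]/(Km+[S]).
So Km + [S] = [S]/0.2944 = 33.22 μM, giving Km = 33.22 − 9.78 = 23.4 μM.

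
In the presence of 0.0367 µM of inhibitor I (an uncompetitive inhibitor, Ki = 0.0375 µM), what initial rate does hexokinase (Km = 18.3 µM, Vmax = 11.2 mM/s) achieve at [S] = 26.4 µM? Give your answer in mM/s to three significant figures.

4.19 mM/s

α = 1 + [I]/Ki = 1 + 0.0367/0.0375 = 1.979.
For an uncompetitive inhibitor, both parameters are divided by α, giving Vmax/α and Km/α: Km,app = 9.25 µM, Vmax,app = 5.66 mM/s.
v = Vmax,app·[S]/(Km,app + [S]) = 5.66 × 26.4/(9.25 + 26.4) = 4.19 mM/s.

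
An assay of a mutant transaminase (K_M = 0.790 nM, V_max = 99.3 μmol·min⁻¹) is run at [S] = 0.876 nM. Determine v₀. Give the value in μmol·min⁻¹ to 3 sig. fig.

[S]/(Km+[S]) = 0.876/1.666 = 0.5258, the fractional saturation.
v = 0.5258 × Vmax = 0.5258 × 99.3 = 52.2 μmol·min⁻¹.

52.2 μmol·min⁻¹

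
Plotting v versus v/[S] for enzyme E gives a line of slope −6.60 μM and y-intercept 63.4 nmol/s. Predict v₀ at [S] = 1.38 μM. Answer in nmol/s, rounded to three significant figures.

In the Eadie–Hofstee form v = Vmax − Km·(v/[S]), the slope is −Km and the intercept is Vmax, so Km = 6.60 μM and Vmax = 63.4 nmol/s.
v = 63.4 × 1.38/(6.60 + 1.38) = 11.0 nmol/s.

11.0 nmol/s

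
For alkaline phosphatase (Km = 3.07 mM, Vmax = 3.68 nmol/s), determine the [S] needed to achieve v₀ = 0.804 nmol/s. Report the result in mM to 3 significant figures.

0.858 mM

Rearranging v = Vmax[S]/(Km+[S]) gives [S] = Km·v/(Vmax − v).
[S] = 3.07 × 0.804 / (3.68 − 0.804) = 2.468/2.876 = 0.858 mM.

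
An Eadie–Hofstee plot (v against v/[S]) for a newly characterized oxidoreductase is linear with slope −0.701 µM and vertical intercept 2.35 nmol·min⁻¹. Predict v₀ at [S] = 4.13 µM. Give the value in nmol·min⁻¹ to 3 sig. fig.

2.01 nmol·min⁻¹

In the Eadie–Hofstee form v = Vmax − Km·(v/[S]), the slope is −Km and the intercept is Vmax, so Km = 0.701 µM and Vmax = 2.35 nmol·min⁻¹.
v = 2.35 × 4.13/(0.701 + 4.13) = 2.01 nmol·min⁻¹.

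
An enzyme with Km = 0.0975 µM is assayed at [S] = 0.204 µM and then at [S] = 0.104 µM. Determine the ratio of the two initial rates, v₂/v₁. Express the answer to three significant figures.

Since Vmax cancels, v₂/v₁ = [S]₂(Km+[S]₁) / [S]₁(Km+[S]₂).
= 0.104×(0.0975+0.204) / (0.204×(0.0975+0.104)) = 0.03136/0.04111 = 0.763.

0.763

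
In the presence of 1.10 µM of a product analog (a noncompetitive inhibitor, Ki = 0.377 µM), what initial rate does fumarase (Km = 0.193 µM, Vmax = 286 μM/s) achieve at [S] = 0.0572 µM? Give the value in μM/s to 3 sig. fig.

16.7 μM/s

With α = 1 + [I]/Ki = 1 + 1.10/0.377 = 3.918, the noncompetitive rate law is v = (Vmax/α)·[S] / (Km + [S]).
v = (286/3.918)×0.0572 / (0.193 + 0.0572) = 4.176/0.2502 = 16.7 μM/s.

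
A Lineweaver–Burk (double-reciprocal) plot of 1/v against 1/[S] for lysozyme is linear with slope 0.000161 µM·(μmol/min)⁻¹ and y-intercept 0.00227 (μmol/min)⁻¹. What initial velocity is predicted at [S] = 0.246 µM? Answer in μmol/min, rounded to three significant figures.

342 μmol/min

The y-intercept is 1/Vmax, so Vmax = 1/0.00227 = 441 μmol/min.
The slope is Km/Vmax, so Km = 0.000161 × 441 = 0.0709 µM.
Then v = 441 × 0.246/(0.0709 + 0.246) = 342 μmol/min.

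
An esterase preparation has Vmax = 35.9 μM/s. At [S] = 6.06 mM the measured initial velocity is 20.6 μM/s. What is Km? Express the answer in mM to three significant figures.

v/Vmax = 20.6/35.9 = 0.5738 = [S]/(Km+[S]).
So Km + [S] = [S]/0.5738 = 10.56 mM, giving Km = 10.56 − 6.06 = 4.50 mM.

4.50 mM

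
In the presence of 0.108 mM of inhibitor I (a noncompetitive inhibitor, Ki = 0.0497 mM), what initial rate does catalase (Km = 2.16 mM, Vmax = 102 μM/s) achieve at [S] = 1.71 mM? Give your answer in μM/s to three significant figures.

With α = 1 + [I]/Ki = 1 + 0.108/0.0497 = 3.173, the noncompetitive rate law is v = (Vmax/α)·[S] / (Km + [S]).
v = (102/3.173)×1.71 / (2.16 + 1.71) = 54.97/3.870 = 14.2 μM/s.

14.2 μM/s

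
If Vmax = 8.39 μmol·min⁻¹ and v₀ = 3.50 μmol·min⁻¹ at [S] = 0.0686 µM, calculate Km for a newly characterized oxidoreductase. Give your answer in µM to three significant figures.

v/Vmax = 3.50/8.39 = 0.4172 = [S]/(Km+[S]).
So Km + [S] = [S]/0.4172 = 0.1644 µM, giving Km = 0.1644 − 0.0686 = 0.0958 µM.

0.0958 µM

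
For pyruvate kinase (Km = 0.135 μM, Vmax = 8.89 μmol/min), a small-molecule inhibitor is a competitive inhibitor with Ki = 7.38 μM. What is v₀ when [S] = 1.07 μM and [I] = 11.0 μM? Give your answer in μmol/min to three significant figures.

With α = 1 + [I]/Ki = 1 + 11.0/7.38 = 2.491, the competitive rate law is v = Vmax[S] / (αKm + [S]).
v = 8.89×1.07 / (2.491×0.135 + 1.07) = 9.512/1.406 = 6.76 μmol/min.

6.76 μmol/min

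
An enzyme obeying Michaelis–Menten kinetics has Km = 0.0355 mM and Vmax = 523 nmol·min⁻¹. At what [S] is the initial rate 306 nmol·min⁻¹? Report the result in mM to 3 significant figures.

0.0501 mM

Rearranging v = Vmax[S]/(Km+[S]) gives [S] = Km·v/(Vmax − v).
[S] = 0.0355 × 306 / (523 − 306) = 10.86/217.0 = 0.0501 mM.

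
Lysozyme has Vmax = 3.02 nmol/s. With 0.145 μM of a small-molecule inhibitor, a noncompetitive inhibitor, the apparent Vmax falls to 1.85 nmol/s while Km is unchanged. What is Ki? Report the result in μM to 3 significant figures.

Noncompetitive: Vmax,app = Vmax/α with α = 1 + [I]/Ki.
α = Vmax/Vmax,app = 3.02/1.85 = 1.632.
Ki = [I]/(α − 1) = 0.145/0.6324 = 0.229 μM.

0.229 μM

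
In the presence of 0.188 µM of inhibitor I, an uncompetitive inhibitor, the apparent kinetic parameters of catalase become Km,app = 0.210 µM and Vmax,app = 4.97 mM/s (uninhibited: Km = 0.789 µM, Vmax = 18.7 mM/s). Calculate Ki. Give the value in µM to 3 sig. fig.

Uncompetitive: Vmax,app = Vmax/α (and Km,app = Km/α) with α = 1 + [I]/Ki.
α = Vmax/Vmax,app = 18.7/4.97 = 3.763.
Since α = 1 + [I]/Ki, [I]/Ki = 3.763 − 1 = 2.763 and Ki = 0.188/2.763 = 0.0681 µM.

0.0681 µM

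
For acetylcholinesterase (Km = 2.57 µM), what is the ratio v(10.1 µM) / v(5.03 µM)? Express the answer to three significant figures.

Since Vmax cancels, v₂/v₁ = [S]₂(Km+[S]₁) / [S]₁(Km+[S]₂).
= 10.1×(2.57+5.03) / (5.03×(2.57+10.1)) = 76.76/63.73 = 1.20.

1.20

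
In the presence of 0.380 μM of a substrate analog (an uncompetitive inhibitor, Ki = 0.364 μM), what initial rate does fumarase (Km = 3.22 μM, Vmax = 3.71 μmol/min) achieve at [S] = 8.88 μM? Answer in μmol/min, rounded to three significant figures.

1.54 μmol/min

α = 1 + [I]/Ki = 1 + 0.380/0.364 = 2.044.
For an uncompetitive inhibitor, both parameters are divided by α, giving Vmax/α and Km/α: Km,app = 1.58 μM, Vmax,app = 1.82 μmol/min.
v = Vmax,app·[S]/(Km,app + [S]) = 1.82 × 8.88/(1.58 + 8.88) = 1.54 μmol/min.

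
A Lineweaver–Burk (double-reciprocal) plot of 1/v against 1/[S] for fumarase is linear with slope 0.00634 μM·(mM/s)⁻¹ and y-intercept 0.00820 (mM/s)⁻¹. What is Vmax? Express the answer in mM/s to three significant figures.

The y-intercept of a Lineweaver–Burk plot equals 1/Vmax, so Vmax = 1/0.00820 = 122 mM/s.

122 mM/s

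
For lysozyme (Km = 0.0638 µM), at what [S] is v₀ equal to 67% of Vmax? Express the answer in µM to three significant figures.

0.130 µM

v/Vmax = [S]/(Km+[S]) = 0.67, so [S] = Km·0.67/(1 − 0.67) = 0.0638 × 2.030.
[S] = 0.130 µM.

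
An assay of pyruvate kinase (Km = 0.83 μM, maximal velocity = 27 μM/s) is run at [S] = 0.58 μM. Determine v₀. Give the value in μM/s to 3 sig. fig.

11.1 μM/s

v = Vmax·[S]/(Km + [S]) = 27 × 0.58 / (0.83 + 0.58)
  = 15.66 / 1.410 = 11.1 μM/s.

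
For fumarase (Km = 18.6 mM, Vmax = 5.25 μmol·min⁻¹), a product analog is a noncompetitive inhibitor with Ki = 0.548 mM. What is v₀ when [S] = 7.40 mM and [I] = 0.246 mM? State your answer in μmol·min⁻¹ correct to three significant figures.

1.03 μmol·min⁻¹

With α = 1 + [I]/Ki = 1 + 0.246/0.548 = 1.449, the noncompetitive rate law is v = (Vmax/α)·[S] / (Km + [S]).
v = (5.25/1.449)×7.40 / (18.6 + 7.40) = 26.81/26.00 = 1.03 μmol·min⁻¹.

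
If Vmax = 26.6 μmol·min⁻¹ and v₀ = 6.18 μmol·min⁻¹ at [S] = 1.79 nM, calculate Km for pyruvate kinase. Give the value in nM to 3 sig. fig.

5.91 nM

From v = Vmax[S]/(Km+[S]), Km = [S](Vmax − v)/v.
Km = 1.79 × (26.6 − 6.18) / 6.18 = 36.55/6.18 = 5.91 nM.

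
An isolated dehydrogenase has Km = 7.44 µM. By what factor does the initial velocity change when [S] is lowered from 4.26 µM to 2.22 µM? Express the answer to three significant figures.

The fractional saturations are [S]/(Km+[S]) = 4.26/11.70 = 0.3641 and 2.22/9.660 = 0.2298.
v₂/v₁ is just their ratio: 0.2298/0.3641 = 0.631.

0.631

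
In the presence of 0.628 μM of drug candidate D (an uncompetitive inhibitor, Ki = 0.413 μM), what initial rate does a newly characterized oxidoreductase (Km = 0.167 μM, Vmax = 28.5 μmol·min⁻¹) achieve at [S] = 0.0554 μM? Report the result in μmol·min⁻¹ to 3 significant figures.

5.15 μmol·min⁻¹

α = 1 + [I]/Ki = 1 + 0.628/0.413 = 2.521.
For an uncompetitive inhibitor, both parameters are divided by α, giving Vmax/α and Km/α: Km,app = 0.0663 μM, Vmax,app = 11.3 μmol·min⁻¹.
v = Vmax,app·[S]/(Km,app + [S]) = 11.3 × 0.0554/(0.0663 + 0.0554) = 5.15 μmol·min⁻¹.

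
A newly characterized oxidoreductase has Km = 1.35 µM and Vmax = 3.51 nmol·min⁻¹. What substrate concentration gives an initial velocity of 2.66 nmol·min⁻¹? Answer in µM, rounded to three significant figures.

Rearranging v = Vmax[S]/(Km+[S]) gives [S] = Km·v/(Vmax − v).
[S] = 1.35 × 2.66 / (3.51 − 2.66) = 3.591/0.8500 = 4.22 µM.

4.22 µM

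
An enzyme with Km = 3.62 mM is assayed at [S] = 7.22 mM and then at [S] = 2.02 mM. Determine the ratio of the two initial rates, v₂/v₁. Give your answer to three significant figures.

0.538

The fractional saturations are [S]/(Km+[S]) = 7.22/10.84 = 0.6661 and 2.02/5.640 = 0.3582.
v₂/v₁ is just their ratio: 0.3582/0.6661 = 0.538.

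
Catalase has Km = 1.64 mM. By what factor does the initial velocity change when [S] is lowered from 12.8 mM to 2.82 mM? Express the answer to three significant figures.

0.713

The fractional saturations are [S]/(Km+[S]) = 12.8/14.44 = 0.8864 and 2.82/4.460 = 0.6323.
v₂/v₁ is just their ratio: 0.6323/0.8864 = 0.713.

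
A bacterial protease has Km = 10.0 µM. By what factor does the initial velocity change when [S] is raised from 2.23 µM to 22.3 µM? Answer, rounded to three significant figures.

3.79

Since Vmax cancels, v₂/v₁ = [S]₂(Km+[S]₁) / [S]₁(Km+[S]₂).
= 22.3×(10.0+2.23) / (2.23×(10.0+22.3)) = 272.7/72.03 = 3.79.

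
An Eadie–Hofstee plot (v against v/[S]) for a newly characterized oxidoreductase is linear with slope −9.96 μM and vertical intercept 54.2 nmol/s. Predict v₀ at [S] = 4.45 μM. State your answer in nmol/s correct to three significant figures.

In the Eadie–Hofstee form v = Vmax − Km·(v/[S]), the slope is −Km and the intercept is Vmax, so Km = 9.96 μM and Vmax = 54.2 nmol/s.
v = 54.2 × 4.45/(9.96 + 4.45) = 16.7 nmol/s.

16.7 nmol/s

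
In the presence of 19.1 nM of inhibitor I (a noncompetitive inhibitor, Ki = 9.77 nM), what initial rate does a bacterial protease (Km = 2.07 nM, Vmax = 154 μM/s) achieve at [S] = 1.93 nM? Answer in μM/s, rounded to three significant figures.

α = 1 + [I]/Ki = 1 + 19.1/9.77 = 2.955.
For a noncompetitive inhibitor, Vmax is reduced to Vmax/α while Km is unchanged: Km,app = 2.07 nM, Vmax,app = 52.1 μM/s.
v = Vmax,app·[S]/(Km,app + [S]) = 52.1 × 1.93/(2.07 + 1.93) = 25.1 μM/s.

25.1 μM/s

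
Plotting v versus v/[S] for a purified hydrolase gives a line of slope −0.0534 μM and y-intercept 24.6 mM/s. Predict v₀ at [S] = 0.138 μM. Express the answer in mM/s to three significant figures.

In the Eadie–Hofstee form v = Vmax − Km·(v/[S]), the slope is −Km and the intercept is Vmax, so Km = 0.0534 μM and Vmax = 24.6 mM/s.
v = 24.6 × 0.138/(0.0534 + 0.138) = 17.7 mM/s.

17.7 mM/s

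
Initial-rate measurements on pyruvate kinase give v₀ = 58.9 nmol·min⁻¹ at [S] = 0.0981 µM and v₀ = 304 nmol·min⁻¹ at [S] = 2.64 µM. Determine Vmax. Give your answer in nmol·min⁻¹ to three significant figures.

From v = Vmax[S]/(Km+[S]), each point gives Vmax = v(Km+[S])/[S].
Equating: 58.9(Km+0.0981)/0.0981 = 304(Km+2.64)/2.64.
600.4·Km + 58.9 = 115.2·Km + 304, so (600.4 − 115.2)·Km = 304 − 58.9.
Km = 245.1/485.3 = 0.505 µM; then Vmax = 58.9(0.505+0.0981)/0.0981 = 362 nmol·min⁻¹.

362 nmol·min⁻¹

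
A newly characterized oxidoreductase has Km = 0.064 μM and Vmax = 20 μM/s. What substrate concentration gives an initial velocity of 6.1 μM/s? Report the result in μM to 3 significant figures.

0.0281 μM

The required fractional saturation is v/Vmax = 6.1/20 = 0.3050.
Then [S]/(Km+[S]) = 0.3050 ⇒ [S] = 0.064 × 0.3050/(1 − 0.3050) = 0.0281 μM.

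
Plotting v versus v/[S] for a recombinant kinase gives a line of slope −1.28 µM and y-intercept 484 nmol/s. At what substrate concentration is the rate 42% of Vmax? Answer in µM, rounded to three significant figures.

0.927 µM

The Eadie–Hofstee slope gives Km = 1.28 µM (slope = −Km).
v/Vmax = [S]/(Km+[S]) = 0.42 ⇒ [S] = Km·0.42/(1−0.42) = 1.28 × 0.7241 = 0.927 µM.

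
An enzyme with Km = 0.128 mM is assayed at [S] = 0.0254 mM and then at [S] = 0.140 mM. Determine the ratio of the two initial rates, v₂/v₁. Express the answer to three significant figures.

3.15

The fractional saturations are [S]/(Km+[S]) = 0.0254/0.1534 = 0.1656 and 0.140/0.2680 = 0.5224.
v₂/v₁ is just their ratio: 0.5224/0.1656 = 3.15.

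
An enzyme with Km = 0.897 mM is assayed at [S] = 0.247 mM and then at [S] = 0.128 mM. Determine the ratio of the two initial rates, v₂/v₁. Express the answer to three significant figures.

Since Vmax cancels, v₂/v₁ = [S]₂(Km+[S]₁) / [S]₁(Km+[S]₂).
= 0.128×(0.897+0.247) / (0.247×(0.897+0.128)) = 0.1464/0.2532 = 0.578.

0.578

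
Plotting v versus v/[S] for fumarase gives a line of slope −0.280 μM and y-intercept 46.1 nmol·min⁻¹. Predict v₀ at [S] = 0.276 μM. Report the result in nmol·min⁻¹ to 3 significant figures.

22.9 nmol·min⁻¹

In the Eadie–Hofstee form v = Vmax − Km·(v/[S]), the slope is −Km and the intercept is Vmax, so Km = 0.280 μM and Vmax = 46.1 nmol·min⁻¹.
v = 46.1 × 0.276/(0.280 + 0.276) = 22.9 nmol·min⁻¹.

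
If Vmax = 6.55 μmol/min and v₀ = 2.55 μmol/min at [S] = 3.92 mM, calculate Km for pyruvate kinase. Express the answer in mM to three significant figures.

6.15 mM

From v = Vmax[S]/(Km+[S]), Km = [S](Vmax − v)/v.
Km = 3.92 × (6.55 − 2.55) / 2.55 = 15.68/2.55 = 6.15 mM.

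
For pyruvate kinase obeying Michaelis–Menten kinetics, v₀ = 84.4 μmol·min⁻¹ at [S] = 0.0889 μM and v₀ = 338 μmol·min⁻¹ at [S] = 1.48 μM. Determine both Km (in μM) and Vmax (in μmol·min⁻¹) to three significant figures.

From v = Vmax[S]/(Km+[S]), each point gives Vmax = v(Km+[S])/[S].
Equating: 84.4(Km+0.0889)/0.0889 = 338(Km+1.48)/1.48.
949.4·Km + 84.4 = 228.4·Km + 338, so (949.4 − 228.4)·Km = 338 − 84.4.
Km = 253.6/721.0 = 0.352 μM; then Vmax = 84.4(0.352+0.0889)/0.0889 = 418 μmol·min⁻¹.

Km = 0.352 μM; Vmax = 418 μmol·min⁻¹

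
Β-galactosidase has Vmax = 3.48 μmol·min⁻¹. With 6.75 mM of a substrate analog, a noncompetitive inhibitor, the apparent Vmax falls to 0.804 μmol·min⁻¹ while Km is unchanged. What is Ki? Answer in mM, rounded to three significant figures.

Noncompetitive: Vmax,app = Vmax/α with α = 1 + [I]/Ki.
α = Vmax/Vmax,app = 3.48/0.804 = 4.328.
Ki = [I]/(α − 1) = 6.75/3.328 = 2.03 mM.

2.03 mM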